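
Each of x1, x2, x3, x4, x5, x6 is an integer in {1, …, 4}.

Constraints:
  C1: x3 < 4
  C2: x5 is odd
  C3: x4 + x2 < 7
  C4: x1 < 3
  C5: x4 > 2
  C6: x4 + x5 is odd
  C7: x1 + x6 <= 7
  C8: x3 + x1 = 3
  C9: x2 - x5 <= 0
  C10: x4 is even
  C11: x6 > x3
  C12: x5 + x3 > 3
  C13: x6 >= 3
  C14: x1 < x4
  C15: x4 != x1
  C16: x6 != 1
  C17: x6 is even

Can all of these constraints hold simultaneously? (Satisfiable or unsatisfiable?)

Satisfiable

Take x1 = 1, x2 = 1, x3 = 2, x4 = 4, x5 = 3, x6 = 4. Then constraint 3: x4 + x2 = 5; constraint 7: x1 + x6 = 5, and every other listed constraint is also met.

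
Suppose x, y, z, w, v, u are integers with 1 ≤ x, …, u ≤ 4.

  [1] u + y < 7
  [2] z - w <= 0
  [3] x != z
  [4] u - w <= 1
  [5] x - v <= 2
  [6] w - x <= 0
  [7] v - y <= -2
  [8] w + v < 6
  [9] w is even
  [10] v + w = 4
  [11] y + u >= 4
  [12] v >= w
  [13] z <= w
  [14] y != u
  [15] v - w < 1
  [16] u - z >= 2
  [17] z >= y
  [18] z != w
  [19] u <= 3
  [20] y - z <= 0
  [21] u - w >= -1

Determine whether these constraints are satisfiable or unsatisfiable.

Unsatisfiable

Constraints 4, 5, 6, 7, 16, and 20 give v − x ≥ -2, x − w ≥ 0, w − u ≥ -1, u − z ≥ 2, z − y ≥ 0, y − v ≥ 2.
Adding all 6 inequalities: the left sides telescope to 0, and the right sides sum to (-2) + 0 + (-1) + 2 + 0 + 2 = 1. So 0 ≥ 1, which is false.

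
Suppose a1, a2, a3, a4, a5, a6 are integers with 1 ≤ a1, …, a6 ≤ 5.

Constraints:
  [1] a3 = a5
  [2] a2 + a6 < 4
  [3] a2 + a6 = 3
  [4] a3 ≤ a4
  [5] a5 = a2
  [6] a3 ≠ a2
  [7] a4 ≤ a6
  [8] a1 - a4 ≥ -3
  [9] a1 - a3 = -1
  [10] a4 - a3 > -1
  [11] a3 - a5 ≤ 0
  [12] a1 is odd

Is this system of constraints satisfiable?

From constraints 1 and 5, a3 = a5 = a2, so a3 = a2. But constraint 6 says a3 ≠ a2. Contradiction.

Unsatisfiable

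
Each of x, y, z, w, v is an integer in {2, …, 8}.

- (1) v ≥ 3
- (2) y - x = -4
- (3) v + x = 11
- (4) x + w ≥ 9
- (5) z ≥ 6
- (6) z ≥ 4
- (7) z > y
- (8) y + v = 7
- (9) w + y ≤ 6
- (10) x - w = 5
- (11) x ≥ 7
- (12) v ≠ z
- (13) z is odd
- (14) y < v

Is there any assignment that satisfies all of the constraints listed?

Satisfiable

One satisfying assignment is x = 7, y = 3, z = 7, w = 2, v = 4.
For the less obvious constraints — constraint 2: y - x = -4; constraint 3: v + x = 11; constraint 4: x + w = 9 — and the others hold by inspection.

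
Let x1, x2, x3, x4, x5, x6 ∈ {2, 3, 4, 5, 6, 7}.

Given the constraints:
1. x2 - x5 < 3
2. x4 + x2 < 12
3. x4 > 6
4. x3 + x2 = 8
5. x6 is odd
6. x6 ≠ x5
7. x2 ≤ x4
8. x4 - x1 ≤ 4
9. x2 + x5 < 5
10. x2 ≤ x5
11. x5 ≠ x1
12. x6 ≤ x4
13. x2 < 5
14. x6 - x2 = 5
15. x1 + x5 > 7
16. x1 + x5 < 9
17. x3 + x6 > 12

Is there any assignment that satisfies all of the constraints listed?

Satisfiable

Take x1 = 6, x2 = 2, x3 = 6, x4 = 7, x5 = 2, x6 = 7. Then constraint 1: x2 - x5 = 0; constraint 2: x4 + x2 = 9, and every other listed constraint is also met.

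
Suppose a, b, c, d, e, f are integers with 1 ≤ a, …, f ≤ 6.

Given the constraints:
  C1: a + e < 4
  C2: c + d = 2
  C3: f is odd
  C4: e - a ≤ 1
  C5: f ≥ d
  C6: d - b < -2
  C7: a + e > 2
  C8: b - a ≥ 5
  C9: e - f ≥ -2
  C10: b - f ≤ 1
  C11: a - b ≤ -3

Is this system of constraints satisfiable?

Unsatisfiable

Constraints 4, 8, 9, and 10 give a − e ≥ -1, e − f ≥ -2, f − b ≥ -1, b − a ≥ 5.
Adding all 4 inequalities: the left sides telescope to 0, and the right sides sum to (-1) + (-2) + (-1) + 5 = 1. So 0 ≥ 1, which is false.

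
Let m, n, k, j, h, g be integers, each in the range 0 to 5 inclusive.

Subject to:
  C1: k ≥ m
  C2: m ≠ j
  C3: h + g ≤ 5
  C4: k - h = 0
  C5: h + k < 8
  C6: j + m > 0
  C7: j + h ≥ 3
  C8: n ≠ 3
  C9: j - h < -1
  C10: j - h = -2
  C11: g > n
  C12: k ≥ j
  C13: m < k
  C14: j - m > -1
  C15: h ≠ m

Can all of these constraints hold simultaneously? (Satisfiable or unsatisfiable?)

Satisfiable

Setting (m, n, k, j, h, g) = (0, 0, 3, 1, 3, 1) satisfies everything: constraint 3: h + g = 4; constraint 4: k - h = 0; constraint 5: h + k = 6, and the others follow.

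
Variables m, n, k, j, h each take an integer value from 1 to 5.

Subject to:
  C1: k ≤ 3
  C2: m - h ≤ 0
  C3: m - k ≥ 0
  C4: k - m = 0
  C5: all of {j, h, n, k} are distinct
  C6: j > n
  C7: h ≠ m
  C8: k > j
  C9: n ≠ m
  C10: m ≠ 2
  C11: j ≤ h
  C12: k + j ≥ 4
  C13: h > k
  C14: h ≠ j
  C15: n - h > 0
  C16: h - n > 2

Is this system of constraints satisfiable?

Unsatisfiable

Constraints 2, 3, 6, 8, and 15 give k ≤ m, m ≤ h, h < n, n < j, j < k. Chaining: k ≤ m ≤ h < n < j < k, which forces k < k — impossible.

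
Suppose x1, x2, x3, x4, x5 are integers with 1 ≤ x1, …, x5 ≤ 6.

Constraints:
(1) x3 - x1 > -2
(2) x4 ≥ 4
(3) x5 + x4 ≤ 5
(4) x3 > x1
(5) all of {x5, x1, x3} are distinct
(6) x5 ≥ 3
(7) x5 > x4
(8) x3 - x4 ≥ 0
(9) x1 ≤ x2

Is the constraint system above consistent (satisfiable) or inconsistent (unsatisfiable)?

Unsatisfiable

From constraint 6: x5 ≥ 3. From constraint 2: x4 ≥ 4. Hence x5 + x4 ≥ 7. But constraint 3 requires x5 + x4 ≤ 5, and 5 < 7. Contradiction.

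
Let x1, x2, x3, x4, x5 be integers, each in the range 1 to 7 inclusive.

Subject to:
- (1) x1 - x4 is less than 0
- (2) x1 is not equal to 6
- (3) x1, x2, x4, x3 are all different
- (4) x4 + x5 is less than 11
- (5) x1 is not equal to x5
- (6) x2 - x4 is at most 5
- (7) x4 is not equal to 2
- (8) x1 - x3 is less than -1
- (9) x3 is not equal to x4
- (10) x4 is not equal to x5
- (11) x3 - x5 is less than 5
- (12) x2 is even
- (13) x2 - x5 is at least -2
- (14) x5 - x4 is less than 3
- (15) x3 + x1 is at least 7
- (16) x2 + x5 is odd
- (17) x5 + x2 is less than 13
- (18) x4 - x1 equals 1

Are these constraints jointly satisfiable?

Satisfiable

Setting (x1, x2, x3, x4, x5) = (3, 6, 7, 4, 5) satisfies everything: constraint 1: x1 - x4 = -1; constraint 4: x4 + x5 = 9, and the others follow.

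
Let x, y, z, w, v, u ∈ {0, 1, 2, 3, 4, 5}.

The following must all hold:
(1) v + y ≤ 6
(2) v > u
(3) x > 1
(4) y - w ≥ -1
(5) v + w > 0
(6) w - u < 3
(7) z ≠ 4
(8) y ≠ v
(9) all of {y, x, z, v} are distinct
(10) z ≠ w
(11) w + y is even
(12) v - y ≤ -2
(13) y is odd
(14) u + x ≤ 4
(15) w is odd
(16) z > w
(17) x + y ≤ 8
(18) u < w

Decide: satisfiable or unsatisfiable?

Satisfiable

The assignment x = 2, y = 3, z = 5, w = 1, v = 1, u = 0 works:
  constraint 1 holds since v + y = 4.
  constraint 4 holds since y - w = 2.
  constraint 5 holds since v + w = 2.
The rest check out directly.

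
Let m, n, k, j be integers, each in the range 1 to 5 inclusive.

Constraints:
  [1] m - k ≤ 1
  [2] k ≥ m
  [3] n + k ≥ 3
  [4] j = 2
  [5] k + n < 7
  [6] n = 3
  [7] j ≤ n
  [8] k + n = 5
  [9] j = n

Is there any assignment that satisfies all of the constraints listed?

Constraint 4 fixes j = 2 and constraint 6 fixes n = 3, but constraint 9 requires j = n. Since 2 ≠ 3, contradiction.

Unsatisfiable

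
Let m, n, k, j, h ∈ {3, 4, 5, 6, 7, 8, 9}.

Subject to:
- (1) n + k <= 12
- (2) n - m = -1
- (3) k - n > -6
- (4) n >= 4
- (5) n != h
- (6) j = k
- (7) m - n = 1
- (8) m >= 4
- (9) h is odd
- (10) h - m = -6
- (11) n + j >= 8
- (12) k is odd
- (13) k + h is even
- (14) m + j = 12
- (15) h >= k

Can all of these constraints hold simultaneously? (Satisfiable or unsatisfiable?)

Take m = 9, n = 8, k = 3, j = 3, h = 3. Then constraint 1: n + k = 11; constraint 2: n - m = -1, and every other listed constraint is also met.

Satisfiable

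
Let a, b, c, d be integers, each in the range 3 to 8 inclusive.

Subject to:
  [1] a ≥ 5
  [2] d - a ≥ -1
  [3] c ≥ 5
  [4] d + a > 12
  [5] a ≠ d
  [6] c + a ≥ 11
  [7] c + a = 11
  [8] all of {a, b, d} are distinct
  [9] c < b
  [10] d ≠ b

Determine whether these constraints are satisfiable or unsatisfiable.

Setting (a, b, c, d) = (6, 7, 5, 8) satisfies everything: constraint 2: d - a = 2; constraint 4: d + a = 14; constraint 6: c + a = 11, and the others follow.

Satisfiable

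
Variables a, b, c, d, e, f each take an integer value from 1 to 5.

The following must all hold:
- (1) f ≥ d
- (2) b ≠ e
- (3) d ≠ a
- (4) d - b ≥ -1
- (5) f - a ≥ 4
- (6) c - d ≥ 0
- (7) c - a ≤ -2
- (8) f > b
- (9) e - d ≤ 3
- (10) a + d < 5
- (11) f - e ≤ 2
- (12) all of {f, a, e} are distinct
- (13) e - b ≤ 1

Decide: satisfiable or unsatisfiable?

Unsatisfiable

Constraints 4, 5, 6, 7, 11, and 13 give a − c ≥ 2, c − d ≥ 0, d − b ≥ -1, b − e ≥ -1, e − f ≥ -2, f − a ≥ 4.
Adding all 6 inequalities: the left sides telescope to 0, and the right sides sum to 2 + 0 + (-1) + (-1) + (-2) + 4 = 2. So 0 ≥ 2, which is false.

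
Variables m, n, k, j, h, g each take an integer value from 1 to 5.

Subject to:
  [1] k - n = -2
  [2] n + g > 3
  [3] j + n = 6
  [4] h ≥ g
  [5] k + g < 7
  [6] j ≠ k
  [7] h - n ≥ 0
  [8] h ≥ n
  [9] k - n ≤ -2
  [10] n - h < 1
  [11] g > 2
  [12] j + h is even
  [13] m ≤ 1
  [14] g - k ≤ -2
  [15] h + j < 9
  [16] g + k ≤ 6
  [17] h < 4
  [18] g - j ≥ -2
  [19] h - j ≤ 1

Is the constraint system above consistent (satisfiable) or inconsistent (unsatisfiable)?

Unsatisfiable

Constraints 7, 9, 14, 18, and 19 give g − j ≥ -2, j − h ≥ -1, h − n ≥ 0, n − k ≥ 2, k − g ≥ 2.
Adding all 5 inequalities: the left sides telescope to 0, and the right sides sum to (-2) + (-1) + 0 + 2 + 2 = 1. So 0 ≥ 1, which is false.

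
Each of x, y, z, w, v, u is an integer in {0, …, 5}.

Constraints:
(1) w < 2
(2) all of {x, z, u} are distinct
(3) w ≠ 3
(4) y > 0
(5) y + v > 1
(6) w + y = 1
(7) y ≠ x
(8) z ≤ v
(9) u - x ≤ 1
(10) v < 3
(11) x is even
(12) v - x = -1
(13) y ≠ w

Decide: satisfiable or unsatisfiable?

Satisfiable

One satisfying assignment is x = 2, y = 1, z = 0, w = 0, v = 1, u = 3.
For the less obvious constraints — constraint 5: y + v = 2; constraint 6: w + y = 1; constraint 9: u - x = 1 — and the others hold by inspection.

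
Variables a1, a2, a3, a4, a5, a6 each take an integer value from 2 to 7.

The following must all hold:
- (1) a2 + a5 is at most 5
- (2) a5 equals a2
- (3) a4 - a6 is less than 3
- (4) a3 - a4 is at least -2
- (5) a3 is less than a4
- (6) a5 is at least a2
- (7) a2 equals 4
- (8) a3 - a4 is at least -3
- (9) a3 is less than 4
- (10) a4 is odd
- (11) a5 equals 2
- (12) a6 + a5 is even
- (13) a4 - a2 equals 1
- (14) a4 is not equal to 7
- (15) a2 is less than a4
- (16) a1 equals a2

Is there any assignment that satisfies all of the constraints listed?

Unsatisfiable

Constraint 11 fixes a5 = 2 and constraint 7 fixes a2 = 4, but constraint 2 requires a5 = a2. Since 2 ≠ 4, contradiction.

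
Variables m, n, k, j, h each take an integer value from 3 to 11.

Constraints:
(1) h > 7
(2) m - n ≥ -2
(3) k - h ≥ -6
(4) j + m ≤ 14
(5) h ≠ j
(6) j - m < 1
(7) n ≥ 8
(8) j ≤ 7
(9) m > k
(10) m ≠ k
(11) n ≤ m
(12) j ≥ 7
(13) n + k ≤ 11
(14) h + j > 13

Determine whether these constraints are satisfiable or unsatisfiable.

From constraint 12: j ≥ 7. From constraints 7 and 11: m ≥ n ≥ 8. Hence j + m ≥ 15. But constraint 4 requires j + m ≤ 14, and 14 < 15. Contradiction.

Unsatisfiable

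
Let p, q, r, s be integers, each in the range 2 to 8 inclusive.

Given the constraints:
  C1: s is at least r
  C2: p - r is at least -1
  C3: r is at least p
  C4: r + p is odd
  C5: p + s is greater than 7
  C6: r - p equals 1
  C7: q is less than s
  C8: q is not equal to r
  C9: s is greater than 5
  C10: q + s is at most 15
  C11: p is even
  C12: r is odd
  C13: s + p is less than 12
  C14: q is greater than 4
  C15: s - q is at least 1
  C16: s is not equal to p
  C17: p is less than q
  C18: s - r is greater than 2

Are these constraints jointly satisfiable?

Try p = 2, q = 6, r = 3, s = 7.
Check constraint 2: p - r = -1; constraint 5: p + s = 9. The remaining constraints are straightforward to verify.

Satisfiable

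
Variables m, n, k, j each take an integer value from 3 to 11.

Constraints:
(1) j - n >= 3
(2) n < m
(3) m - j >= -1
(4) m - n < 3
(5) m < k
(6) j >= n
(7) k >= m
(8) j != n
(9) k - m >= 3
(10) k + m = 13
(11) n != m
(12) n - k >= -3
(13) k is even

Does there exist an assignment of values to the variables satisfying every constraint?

Unsatisfiable

Constraints 1, 3, 9, and 12 give n − k ≥ -3, k − m ≥ 3, m − j ≥ -1, j − n ≥ 3.
Adding all 4 inequalities: the left sides telescope to 0, and the right sides sum to (-3) + 3 + (-1) + 3 = 2. So 0 ≥ 2, which is false.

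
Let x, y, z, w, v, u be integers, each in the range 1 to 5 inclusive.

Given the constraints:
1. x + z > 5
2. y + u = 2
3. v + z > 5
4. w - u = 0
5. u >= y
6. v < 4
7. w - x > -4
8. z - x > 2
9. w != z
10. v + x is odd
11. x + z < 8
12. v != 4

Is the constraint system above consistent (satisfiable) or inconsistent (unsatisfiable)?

Take x = 2, y = 1, z = 5, w = 1, v = 1, u = 1. Then constraint 1: x + z = 7; constraint 2: y + u = 2, and every other listed constraint is also met.

Satisfiable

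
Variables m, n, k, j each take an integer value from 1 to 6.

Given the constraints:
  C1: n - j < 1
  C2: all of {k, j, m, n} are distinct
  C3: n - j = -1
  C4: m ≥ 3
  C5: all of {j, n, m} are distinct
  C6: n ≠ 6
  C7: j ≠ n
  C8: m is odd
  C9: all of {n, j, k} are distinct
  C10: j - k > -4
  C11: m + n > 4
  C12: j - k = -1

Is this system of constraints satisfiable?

Satisfiable

Try m = 5, n = 1, k = 3, j = 2.
Check constraint 1: n - j = -1; constraint 3: n - j = -1; constraint 10: j - k = -1. The remaining constraints are straightforward to verify.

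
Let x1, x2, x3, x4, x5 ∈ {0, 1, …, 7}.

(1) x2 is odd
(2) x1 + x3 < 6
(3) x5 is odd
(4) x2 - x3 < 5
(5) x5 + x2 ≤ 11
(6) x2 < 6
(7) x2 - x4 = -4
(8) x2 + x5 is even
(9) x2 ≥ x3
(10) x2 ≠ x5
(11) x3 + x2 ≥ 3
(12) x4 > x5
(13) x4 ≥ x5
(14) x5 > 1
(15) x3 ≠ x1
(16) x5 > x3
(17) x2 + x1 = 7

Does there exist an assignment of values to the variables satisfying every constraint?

Setting (x1, x2, x3, x4, x5) = (4, 3, 0, 7, 5) satisfies everything: constraint 2: x1 + x3 = 4; constraint 4: x2 - x3 = 3; constraint 5: x5 + x2 = 8, and the others follow.

Satisfiable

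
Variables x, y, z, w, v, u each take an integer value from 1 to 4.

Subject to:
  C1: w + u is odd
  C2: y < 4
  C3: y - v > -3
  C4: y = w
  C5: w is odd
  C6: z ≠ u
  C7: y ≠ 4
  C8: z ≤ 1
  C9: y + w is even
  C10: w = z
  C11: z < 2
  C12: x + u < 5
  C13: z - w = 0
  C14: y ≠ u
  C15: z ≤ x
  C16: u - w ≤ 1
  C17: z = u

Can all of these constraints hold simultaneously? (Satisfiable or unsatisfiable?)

Unsatisfiable

From constraints 4, 10, and 17, y = w = z = u, so y = u. But constraint 14 says y ≠ u. Contradiction.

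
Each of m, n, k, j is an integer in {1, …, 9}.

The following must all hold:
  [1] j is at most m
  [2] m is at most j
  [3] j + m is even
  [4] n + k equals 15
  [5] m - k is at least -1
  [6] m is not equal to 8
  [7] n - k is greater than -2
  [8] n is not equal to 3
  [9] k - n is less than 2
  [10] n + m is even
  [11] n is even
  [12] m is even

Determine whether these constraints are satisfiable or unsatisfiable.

Satisfiable

Setting (m, n, k, j) = (6, 8, 7, 6) satisfies everything: constraint 4: n + k = 15; constraint 5: m - k = -1, and the others follow.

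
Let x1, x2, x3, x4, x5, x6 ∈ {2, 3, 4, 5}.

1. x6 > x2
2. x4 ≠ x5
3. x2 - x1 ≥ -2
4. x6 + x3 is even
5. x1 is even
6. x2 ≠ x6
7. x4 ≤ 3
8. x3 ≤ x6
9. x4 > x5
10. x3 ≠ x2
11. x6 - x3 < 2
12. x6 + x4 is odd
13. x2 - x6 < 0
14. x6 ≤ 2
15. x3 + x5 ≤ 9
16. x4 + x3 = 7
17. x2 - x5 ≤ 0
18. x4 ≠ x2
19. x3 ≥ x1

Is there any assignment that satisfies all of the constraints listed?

Unsatisfiable

From constraint 7: x4 ≤ 3. From constraints 8 and 14: x3 ≤ x6 ≤ 2. Hence x4 + x3 ≤ 5. But constraint 16 requires x4 + x3 = 7, and 7 > 5. Contradiction.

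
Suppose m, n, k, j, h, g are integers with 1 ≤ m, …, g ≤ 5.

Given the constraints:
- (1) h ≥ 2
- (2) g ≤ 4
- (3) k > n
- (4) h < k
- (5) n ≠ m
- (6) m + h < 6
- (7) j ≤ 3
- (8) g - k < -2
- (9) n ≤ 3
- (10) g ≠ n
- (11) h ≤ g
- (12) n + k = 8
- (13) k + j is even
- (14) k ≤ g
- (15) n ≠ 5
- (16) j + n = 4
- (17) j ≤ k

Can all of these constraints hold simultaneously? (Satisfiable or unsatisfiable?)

From constraint 9: n ≤ 3. From constraints 2 and 14: k ≤ g ≤ 4. Hence n + k ≤ 7. But constraint 12 requires n + k = 8, and 8 > 7. Contradiction.

Unsatisfiable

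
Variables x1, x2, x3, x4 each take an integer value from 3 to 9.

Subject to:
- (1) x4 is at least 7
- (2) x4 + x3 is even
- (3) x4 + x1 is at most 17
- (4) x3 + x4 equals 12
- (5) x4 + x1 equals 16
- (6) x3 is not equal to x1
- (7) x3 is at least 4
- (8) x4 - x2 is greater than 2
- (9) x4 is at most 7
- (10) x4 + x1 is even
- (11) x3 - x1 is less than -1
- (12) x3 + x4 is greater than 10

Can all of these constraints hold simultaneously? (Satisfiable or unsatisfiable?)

Satisfiable

Take x1 = 9, x2 = 3, x3 = 5, x4 = 7. Then constraint 3: x4 + x1 = 16; constraint 4: x3 + x4 = 12, and every other listed constraint is also met.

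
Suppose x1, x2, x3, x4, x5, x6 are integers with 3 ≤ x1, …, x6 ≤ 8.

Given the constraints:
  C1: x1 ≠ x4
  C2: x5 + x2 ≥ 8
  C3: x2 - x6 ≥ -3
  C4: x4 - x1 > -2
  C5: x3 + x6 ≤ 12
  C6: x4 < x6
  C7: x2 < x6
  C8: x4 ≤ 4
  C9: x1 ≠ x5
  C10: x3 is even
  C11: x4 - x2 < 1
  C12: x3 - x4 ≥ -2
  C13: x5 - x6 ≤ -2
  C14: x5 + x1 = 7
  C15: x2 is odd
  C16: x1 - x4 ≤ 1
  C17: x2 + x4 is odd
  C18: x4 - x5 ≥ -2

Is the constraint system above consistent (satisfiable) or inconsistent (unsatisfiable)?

Satisfiable

One satisfying assignment is x1 = 3, x2 = 5, x3 = 4, x4 = 4, x5 = 4, x6 = 7.
For the less obvious constraints — constraint 2: x5 + x2 = 9; constraint 3: x2 - x6 = -2; constraint 4: x4 - x1 = 1 — and the others hold by inspection.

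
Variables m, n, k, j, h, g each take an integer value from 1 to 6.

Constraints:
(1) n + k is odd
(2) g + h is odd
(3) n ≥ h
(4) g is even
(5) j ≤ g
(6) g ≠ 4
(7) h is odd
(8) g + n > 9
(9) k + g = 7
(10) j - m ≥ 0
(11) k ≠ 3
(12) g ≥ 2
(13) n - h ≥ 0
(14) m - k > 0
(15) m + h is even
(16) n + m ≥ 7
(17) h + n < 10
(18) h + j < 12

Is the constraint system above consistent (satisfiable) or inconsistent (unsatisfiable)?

The assignment m = 3, n = 6, k = 1, j = 6, h = 3, g = 6 works:
  constraint 8 holds since g + n = 12.
  constraint 9 holds since k + g = 7.
  constraint 10 holds since j - m = 3.
The rest check out directly.

Satisfiable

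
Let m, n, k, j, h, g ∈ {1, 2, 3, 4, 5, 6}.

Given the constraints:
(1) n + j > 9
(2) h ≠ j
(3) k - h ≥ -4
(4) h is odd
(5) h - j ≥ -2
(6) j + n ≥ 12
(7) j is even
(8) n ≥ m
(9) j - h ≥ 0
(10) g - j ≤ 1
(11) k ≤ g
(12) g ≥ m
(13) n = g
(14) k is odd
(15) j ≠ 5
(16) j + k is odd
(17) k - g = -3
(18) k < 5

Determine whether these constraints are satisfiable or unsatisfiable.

One satisfying assignment is m = 3, n = 6, k = 3, j = 6, h = 5, g = 6.
For the less obvious constraints — constraint 1: n + j = 12; constraint 3: k - h = -2 — and the others hold by inspection.

Satisfiable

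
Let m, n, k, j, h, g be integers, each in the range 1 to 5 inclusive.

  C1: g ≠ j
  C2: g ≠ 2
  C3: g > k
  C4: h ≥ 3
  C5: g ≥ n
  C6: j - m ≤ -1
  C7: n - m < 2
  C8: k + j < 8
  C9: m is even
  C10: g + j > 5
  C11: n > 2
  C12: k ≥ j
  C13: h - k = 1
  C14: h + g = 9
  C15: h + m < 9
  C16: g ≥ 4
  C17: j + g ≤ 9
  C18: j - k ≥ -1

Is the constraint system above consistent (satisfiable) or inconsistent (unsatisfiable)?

Satisfiable

Try m = 4, n = 4, k = 3, j = 3, h = 4, g = 5.
Check constraint 6: j - m = -1; constraint 7: n - m = 0. The remaining constraints are straightforward to verify.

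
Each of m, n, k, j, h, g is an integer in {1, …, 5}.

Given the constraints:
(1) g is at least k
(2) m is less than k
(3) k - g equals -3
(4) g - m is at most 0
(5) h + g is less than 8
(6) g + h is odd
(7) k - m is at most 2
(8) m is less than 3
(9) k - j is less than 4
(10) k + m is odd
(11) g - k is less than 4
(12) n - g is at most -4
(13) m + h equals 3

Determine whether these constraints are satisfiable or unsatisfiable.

Constraints 1, 2, and 4 give k ≤ g, g ≤ m, m < k. Chaining: k ≤ g ≤ m < k, which forces k < k — impossible.

Unsatisfiable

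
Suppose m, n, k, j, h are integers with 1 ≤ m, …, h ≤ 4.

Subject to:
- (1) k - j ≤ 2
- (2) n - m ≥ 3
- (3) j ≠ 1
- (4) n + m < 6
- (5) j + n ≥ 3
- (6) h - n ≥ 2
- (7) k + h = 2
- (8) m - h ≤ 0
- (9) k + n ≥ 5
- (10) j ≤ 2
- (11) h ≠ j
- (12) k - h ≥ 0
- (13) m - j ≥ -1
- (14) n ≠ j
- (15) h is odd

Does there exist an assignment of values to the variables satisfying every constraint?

Unsatisfiable

Constraints 1, 2, 6, 12, and 13 give m − j ≥ -1, j − k ≥ -2, k − h ≥ 0, h − n ≥ 2, n − m ≥ 3.
Adding all 5 inequalities: the left sides telescope to 0, and the right sides sum to (-1) + (-2) + 0 + 2 + 3 = 2. So 0 ≥ 2, which is false.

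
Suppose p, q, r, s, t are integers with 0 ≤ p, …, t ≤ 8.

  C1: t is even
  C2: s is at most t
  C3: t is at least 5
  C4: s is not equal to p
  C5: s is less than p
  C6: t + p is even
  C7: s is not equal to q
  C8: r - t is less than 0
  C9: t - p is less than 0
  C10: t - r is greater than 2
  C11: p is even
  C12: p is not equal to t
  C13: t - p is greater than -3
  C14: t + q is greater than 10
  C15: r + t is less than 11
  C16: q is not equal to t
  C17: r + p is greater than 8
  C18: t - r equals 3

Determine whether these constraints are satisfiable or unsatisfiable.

Satisfiable

Setting (p, q, r, s, t) = (8, 7, 3, 4, 6) satisfies everything: constraint 8: r - t = -3; constraint 9: t - p = -2; constraint 10: t - r = 3, and the others follow.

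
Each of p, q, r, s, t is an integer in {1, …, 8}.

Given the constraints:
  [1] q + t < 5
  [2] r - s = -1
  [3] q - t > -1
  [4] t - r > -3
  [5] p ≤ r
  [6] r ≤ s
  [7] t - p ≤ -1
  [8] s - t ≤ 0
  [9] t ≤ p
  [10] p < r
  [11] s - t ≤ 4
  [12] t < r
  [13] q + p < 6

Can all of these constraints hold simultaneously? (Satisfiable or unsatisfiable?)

Unsatisfiable

Constraints 6, 7, 8, and 10 give s ≤ t, t < p, p < r, r ≤ s. Chaining: s ≤ t < p < r ≤ s, which forces s < s — impossible.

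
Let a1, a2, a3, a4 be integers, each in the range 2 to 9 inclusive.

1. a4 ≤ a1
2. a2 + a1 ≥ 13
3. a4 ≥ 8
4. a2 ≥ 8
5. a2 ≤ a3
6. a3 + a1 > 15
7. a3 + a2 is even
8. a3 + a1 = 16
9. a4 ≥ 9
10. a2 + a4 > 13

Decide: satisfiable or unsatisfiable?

From constraints 4 and 5: a3 ≥ a2 ≥ 8. From constraints 1 and 9: a1 ≥ a4 ≥ 9. Hence a3 + a1 ≥ 17. But constraint 8 requires a3 + a1 = 16, and 16 < 17. Contradiction.

Unsatisfiable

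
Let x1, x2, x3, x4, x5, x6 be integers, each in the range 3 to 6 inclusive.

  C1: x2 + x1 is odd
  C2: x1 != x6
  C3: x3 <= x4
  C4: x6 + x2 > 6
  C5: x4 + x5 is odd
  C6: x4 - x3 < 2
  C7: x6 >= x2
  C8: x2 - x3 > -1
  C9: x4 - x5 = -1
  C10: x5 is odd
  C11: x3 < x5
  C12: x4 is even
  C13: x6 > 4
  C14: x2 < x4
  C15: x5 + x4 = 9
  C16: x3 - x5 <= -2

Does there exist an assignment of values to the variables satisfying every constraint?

Satisfiable

Try x1 = 4, x2 = 3, x3 = 3, x4 = 4, x5 = 5, x6 = 6.
Check constraint 4: x6 + x2 = 9; constraint 6: x4 - x3 = 1; constraint 8: x2 - x3 = 0. The remaining constraints are straightforward to verify.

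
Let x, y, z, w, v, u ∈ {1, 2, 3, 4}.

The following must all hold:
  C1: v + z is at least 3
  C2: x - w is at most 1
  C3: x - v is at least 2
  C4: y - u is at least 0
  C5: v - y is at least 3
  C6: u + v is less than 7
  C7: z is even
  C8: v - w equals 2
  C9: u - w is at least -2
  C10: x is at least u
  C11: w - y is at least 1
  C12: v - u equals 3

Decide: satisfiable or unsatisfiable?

Unsatisfiable

Constraints 2, 3, 4, 5, and 9 give y − u ≥ 0, u − w ≥ -2, w − x ≥ -1, x − v ≥ 2, v − y ≥ 3.
Adding all 5 inequalities: the left sides telescope to 0, and the right sides sum to 0 + (-2) + (-1) + 2 + 3 = 2. So 0 ≥ 2, which is false.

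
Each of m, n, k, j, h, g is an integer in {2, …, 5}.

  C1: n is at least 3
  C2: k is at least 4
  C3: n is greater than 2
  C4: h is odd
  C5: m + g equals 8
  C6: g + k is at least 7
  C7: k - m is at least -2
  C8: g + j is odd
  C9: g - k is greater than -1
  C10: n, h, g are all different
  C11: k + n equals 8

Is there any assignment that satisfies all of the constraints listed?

Satisfiable

Setting (m, n, k, j, h, g) = (3, 4, 4, 2, 3, 5) satisfies everything: constraint 5: m + g = 8; constraint 6: g + k = 9, and the others follow.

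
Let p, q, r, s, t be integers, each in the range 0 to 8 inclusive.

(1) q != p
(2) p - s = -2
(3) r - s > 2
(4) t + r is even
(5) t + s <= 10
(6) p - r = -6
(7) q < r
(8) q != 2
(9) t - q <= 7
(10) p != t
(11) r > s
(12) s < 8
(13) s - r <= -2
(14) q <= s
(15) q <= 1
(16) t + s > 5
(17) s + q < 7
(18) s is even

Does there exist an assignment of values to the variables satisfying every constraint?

Satisfiable

Setting (p, q, r, s, t) = (2, 0, 8, 4, 4) satisfies everything: constraint 2: p - s = -2; constraint 3: r - s = 4; constraint 5: t + s = 8, and the others follow.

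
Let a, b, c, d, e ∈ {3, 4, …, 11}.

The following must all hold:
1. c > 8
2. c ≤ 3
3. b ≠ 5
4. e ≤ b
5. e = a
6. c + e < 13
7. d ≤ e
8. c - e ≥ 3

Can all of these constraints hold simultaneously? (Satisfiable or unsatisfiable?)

Unsatisfiable

From constraint 1: c ≥ 9. From constraint 2: c ≤ 3. But 3 < 9, so no value of c works.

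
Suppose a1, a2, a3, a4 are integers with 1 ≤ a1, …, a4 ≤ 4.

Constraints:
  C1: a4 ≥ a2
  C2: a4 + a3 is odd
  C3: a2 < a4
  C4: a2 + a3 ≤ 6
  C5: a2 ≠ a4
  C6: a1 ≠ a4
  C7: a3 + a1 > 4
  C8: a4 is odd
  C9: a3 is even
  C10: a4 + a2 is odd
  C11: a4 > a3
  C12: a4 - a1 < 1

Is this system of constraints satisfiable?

Take a1 = 4, a2 = 2, a3 = 2, a4 = 3. Then constraint 4: a2 + a3 = 4; constraint 7: a3 + a1 = 6; constraint 12: a4 - a1 = -1, and every other listed constraint is also met.

Satisfiable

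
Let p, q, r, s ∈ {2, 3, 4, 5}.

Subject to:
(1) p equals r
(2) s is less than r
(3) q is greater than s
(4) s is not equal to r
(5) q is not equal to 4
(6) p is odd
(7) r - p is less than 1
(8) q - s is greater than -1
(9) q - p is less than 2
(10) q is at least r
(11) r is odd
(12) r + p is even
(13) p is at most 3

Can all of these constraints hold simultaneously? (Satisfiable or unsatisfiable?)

The assignment p = 3, q = 3, r = 3, s = 2 works:
  constraint 7 holds since r - p = 0.
  constraint 8 holds since q - s = 1.
  constraint 9 holds since q - p = 0.
The rest check out directly.

Satisfiable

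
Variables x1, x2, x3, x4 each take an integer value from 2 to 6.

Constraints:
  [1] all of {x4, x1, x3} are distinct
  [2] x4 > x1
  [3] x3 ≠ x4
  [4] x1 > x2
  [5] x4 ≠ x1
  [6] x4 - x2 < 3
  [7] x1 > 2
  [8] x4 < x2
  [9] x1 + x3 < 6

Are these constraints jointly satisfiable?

Unsatisfiable

Constraints 2, 4, and 8 give x4 < x2, x2 < x1, x1 < x4. Chaining: x4 < x2 < x1 < x4, which forces x4 < x4 — impossible.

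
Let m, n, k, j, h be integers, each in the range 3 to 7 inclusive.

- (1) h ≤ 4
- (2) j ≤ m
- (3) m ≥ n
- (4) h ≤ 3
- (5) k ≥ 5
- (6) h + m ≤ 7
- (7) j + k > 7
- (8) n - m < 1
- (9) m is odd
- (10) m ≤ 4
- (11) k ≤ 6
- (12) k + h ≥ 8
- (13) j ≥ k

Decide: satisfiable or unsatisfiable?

From constraints 5 and 13: j ≥ k and k ≥ 5, so j ≥ 5. From constraints 2 and 10: j ≤ m and m ≤ 4, so j ≤ 4. But 4 < 5, so no value of j works.

Unsatisfiable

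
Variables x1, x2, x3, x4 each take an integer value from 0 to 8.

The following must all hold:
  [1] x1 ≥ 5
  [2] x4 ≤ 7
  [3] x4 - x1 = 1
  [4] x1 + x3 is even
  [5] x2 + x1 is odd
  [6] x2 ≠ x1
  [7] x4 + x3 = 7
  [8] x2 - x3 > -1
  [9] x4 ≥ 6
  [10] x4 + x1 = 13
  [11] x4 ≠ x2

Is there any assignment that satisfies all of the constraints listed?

One satisfying assignment is x1 = 6, x2 = 1, x3 = 0, x4 = 7.
For the less obvious constraints — constraint 3: x4 - x1 = 1; constraint 7: x4 + x3 = 7; constraint 8: x2 - x3 = 1 — and the others hold by inspection.

Satisfiable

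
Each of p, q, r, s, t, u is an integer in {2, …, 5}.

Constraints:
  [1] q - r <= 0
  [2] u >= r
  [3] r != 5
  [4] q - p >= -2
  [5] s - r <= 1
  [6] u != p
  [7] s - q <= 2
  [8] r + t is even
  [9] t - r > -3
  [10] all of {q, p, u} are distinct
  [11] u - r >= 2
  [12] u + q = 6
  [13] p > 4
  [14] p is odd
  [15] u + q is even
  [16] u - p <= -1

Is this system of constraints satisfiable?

Unsatisfiable

Constraints 1, 4, 11, and 16 give u − r ≥ 2, r − q ≥ 0, q − p ≥ -2, p − u ≥ 1.
Adding all 4 inequalities: the left sides telescope to 0, and the right sides sum to 2 + 0 + (-2) + 1 = 1. So 0 ≥ 1, which is false.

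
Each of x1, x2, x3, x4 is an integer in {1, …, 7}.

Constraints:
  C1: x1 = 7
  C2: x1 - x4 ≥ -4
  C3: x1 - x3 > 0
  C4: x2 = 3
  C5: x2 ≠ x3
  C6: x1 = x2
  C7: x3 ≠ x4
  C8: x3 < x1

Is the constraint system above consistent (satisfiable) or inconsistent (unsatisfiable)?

Unsatisfiable

Constraint 1 fixes x1 = 7 and constraint 4 fixes x2 = 3, but constraint 6 requires x1 = x2. Since 7 ≠ 3, contradiction.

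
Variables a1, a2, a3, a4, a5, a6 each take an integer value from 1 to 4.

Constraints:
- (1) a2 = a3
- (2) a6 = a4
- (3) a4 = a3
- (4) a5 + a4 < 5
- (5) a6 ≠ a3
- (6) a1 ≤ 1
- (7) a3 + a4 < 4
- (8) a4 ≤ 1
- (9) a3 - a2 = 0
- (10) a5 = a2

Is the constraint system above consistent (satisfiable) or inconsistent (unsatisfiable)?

From constraints 2 and 3, a6 = a4 = a3, so a6 = a3. But constraint 5 says a6 ≠ a3. Contradiction.

Unsatisfiable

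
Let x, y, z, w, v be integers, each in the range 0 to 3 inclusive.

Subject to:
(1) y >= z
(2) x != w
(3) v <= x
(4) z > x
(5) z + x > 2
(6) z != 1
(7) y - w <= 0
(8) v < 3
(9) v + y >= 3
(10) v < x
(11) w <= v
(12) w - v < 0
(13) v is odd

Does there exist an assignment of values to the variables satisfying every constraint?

Unsatisfiable

Constraints 1, 4, 7, 10, and 12 give x < z, z ≤ y, y ≤ w, w < v, v < x. Chaining: x < z ≤ y ≤ w < v < x, which forces x < x — impossible.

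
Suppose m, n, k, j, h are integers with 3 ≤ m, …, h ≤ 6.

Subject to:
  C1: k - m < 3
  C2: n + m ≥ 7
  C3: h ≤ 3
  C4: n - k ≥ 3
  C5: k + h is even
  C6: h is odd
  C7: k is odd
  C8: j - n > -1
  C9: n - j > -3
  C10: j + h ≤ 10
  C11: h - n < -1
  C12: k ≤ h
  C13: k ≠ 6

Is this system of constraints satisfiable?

Satisfiable

Try m = 3, n = 6, k = 3, j = 6, h = 3.
Check constraint 1: k - m = 0; constraint 2: n + m = 9. The remaining constraints are straightforward to verify.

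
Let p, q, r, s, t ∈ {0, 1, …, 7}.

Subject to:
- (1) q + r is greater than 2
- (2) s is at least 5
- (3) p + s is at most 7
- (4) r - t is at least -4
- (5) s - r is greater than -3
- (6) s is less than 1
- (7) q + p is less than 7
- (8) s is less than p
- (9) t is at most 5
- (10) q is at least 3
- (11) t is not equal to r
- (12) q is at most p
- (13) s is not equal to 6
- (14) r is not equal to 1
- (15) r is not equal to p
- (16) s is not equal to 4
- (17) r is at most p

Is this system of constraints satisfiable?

From constraints 10 and 12: p ≥ q ≥ 3. From constraint 2: s ≥ 5. Hence p + s ≥ 8. But constraint 3 requires p + s ≤ 7, and 7 < 8. Contradiction.

Unsatisfiable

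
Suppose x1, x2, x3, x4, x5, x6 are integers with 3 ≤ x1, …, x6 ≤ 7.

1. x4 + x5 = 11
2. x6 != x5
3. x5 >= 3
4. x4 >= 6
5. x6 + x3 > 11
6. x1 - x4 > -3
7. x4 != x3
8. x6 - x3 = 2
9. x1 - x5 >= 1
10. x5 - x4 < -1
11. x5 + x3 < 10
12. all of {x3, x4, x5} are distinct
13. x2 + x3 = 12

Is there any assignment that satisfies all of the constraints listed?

Take x1 = 7, x2 = 7, x3 = 5, x4 = 7, x5 = 4, x6 = 7. Then constraint 1: x4 + x5 = 11; constraint 5: x6 + x3 = 12; constraint 6: x1 - x4 = 0, and every other listed constraint is also met.

Satisfiable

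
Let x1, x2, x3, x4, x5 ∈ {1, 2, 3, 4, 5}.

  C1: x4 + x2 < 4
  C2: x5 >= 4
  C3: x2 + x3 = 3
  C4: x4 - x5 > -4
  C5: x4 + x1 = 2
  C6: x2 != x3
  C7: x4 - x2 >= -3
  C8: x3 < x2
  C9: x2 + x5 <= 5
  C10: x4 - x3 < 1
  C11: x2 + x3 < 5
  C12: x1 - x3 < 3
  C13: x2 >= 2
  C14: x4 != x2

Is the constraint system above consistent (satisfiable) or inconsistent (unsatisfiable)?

Unsatisfiable

From constraint 13: x2 ≥ 2. From constraint 2: x5 ≥ 4. Hence x2 + x5 ≥ 6. But constraint 9 requires x2 + x5 ≤ 5, and 5 < 6. Contradiction.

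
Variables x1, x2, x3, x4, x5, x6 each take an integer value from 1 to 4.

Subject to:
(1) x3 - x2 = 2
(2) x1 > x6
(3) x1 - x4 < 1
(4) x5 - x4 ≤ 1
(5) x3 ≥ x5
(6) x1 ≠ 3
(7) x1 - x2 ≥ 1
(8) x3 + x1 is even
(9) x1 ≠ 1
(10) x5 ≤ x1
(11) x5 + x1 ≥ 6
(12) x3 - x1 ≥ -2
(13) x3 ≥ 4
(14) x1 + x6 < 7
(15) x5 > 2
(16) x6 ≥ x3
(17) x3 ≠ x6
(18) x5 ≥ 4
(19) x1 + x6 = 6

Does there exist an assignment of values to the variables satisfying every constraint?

Unsatisfiable

From constraints 10 and 18: x1 ≥ x5 ≥ 4. From constraints 13 and 16: x6 ≥ x3 ≥ 4. Hence x1 + x6 ≥ 8. But constraint 19 requires x1 + x6 = 6, and 6 < 8. Contradiction.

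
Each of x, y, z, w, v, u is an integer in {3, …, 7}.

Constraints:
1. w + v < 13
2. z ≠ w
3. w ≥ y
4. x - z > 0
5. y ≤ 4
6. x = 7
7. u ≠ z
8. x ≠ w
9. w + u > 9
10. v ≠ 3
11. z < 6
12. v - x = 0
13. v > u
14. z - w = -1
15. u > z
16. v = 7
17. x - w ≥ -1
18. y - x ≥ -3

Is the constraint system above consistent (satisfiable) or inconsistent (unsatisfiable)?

Satisfiable

One satisfying assignment is x = 7, y = 4, z = 4, w = 5, v = 7, u = 5.
For the less obvious constraints — constraint 1: w + v = 12; constraint 4: x - z = 3 — and the others hold by inspection.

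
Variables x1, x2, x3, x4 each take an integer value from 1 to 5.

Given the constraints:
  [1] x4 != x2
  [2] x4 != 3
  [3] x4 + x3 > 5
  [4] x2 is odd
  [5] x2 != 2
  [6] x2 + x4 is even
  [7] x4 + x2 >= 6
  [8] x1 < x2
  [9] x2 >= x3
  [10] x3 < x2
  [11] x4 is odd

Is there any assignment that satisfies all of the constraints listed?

Satisfiable

One satisfying assignment is x1 = 1, x2 = 3, x3 = 1, x4 = 5.
For the less obvious constraints — constraint 3: x4 + x3 = 6; constraint 4: x2 = 3 is odd; constraint 7: x4 + x2 = 8 — and the others hold by inspection.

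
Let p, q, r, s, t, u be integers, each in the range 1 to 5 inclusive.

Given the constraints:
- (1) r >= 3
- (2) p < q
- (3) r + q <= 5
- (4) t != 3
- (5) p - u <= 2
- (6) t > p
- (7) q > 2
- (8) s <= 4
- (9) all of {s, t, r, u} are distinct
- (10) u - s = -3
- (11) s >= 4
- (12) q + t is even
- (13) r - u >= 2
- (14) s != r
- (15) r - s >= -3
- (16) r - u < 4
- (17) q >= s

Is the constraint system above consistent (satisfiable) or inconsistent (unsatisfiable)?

From constraint 1: r ≥ 3. From constraints 11 and 17: q ≥ s ≥ 4. Hence r + q ≥ 7. But constraint 3 requires r + q ≤ 5, and 5 < 7. Contradiction.

Unsatisfiable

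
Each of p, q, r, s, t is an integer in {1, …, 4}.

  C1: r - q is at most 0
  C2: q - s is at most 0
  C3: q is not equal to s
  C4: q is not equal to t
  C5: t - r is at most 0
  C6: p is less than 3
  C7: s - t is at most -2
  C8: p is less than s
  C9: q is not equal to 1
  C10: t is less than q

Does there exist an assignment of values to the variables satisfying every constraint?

Unsatisfiable

Constraints 1, 2, 5, and 7 give q − r ≥ 0, r − t ≥ 0, t − s ≥ 2, s − q ≥ 0.
Adding all 4 inequalities: the left sides telescope to 0, and the right sides sum to 0 + 0 + 2 + 0 = 2. So 0 ≥ 2, which is false.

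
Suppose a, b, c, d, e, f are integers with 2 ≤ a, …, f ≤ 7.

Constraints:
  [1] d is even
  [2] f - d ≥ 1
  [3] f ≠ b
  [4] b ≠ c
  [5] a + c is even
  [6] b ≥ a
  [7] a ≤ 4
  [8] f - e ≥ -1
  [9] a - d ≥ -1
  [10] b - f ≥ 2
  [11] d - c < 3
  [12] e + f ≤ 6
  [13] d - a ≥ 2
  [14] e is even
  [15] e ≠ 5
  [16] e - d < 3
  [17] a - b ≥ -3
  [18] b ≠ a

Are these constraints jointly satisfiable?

Unsatisfiable

Constraints 2, 10, 13, and 17 give d − a ≥ 2, a − b ≥ -3, b − f ≥ 2, f − d ≥ 1.
Adding all 4 inequalities: the left sides telescope to 0, and the right sides sum to 2 + (-3) + 2 + 1 = 2. So 0 ≥ 2, which is false.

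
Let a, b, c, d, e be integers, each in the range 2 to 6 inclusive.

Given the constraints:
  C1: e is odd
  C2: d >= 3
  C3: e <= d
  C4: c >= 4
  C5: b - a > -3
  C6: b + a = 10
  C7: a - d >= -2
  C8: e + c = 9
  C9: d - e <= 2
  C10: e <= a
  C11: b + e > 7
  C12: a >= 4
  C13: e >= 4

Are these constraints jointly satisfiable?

One satisfying assignment is a = 5, b = 5, c = 4, d = 6, e = 5.
For the less obvious constraints — constraint 5: b - a = 0; constraint 6: b + a = 10; constraint 7: a - d = -1 — and the others hold by inspection.

Satisfiable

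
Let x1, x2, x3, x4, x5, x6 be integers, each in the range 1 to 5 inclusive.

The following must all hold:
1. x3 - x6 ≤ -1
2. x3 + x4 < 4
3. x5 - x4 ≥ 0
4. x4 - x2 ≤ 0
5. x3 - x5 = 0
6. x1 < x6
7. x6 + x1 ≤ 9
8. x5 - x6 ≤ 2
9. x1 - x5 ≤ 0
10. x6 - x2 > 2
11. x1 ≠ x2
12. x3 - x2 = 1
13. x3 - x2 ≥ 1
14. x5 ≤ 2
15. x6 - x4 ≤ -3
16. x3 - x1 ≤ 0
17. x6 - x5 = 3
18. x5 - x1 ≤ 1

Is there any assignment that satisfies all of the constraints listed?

Unsatisfiable

Constraints 4, 8, 9, 13, 15, and 16 give x1 − x3 ≥ 0, x3 − x2 ≥ 1, x2 − x4 ≥ 0, x4 − x6 ≥ 3, x6 − x5 ≥ -2, x5 − x1 ≥ 0.
Adding all 6 inequalities: the left sides telescope to 0, and the right sides sum to 0 + 1 + 0 + 3 + (-2) + 0 = 2. So 0 ≥ 2, which is false.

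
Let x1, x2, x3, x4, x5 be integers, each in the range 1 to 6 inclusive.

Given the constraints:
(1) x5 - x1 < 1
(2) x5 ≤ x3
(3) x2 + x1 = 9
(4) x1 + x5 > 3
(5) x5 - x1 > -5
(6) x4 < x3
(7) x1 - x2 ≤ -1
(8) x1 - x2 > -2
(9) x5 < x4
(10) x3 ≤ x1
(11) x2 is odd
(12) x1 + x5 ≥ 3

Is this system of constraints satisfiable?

Satisfiable

One satisfying assignment is x1 = 4, x2 = 5, x3 = 4, x4 = 3, x5 = 2.
For the less obvious constraints — constraint 1: x5 - x1 = -2; constraint 3: x2 + x1 = 9; constraint 4: x1 + x5 = 6 — and the others hold by inspection.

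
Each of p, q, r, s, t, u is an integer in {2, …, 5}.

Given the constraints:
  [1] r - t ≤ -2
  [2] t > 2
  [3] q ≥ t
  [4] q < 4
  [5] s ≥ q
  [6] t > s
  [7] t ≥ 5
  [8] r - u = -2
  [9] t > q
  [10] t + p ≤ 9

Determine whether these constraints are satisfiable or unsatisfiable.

Unsatisfiable

From constraints 3 and 7: q ≥ t and t ≥ 5, so q ≥ 5. From constraint 4: q ≤ 3. But 3 < 5, so no value of q works.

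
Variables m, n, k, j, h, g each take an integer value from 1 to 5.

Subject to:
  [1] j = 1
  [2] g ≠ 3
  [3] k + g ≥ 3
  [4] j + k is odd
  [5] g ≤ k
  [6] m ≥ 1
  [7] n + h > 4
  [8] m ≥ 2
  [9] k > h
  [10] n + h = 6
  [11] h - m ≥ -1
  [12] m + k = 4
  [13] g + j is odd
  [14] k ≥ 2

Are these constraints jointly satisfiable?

Satisfiable

One satisfying assignment is m = 2, n = 5, k = 2, j = 1, h = 1, g = 2.
For the less obvious constraints — constraint 3: k + g = 4; constraint 7: n + h = 6 — and the others hold by inspection.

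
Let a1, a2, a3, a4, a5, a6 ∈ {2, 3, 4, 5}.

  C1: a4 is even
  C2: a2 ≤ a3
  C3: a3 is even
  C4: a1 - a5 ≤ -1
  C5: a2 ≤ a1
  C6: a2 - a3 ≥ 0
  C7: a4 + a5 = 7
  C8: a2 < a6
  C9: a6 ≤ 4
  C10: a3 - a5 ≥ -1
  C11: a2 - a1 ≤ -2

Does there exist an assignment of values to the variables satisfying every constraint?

Constraints 4, 6, 10, and 11 give a1 − a2 ≥ 2, a2 − a3 ≥ 0, a3 − a5 ≥ -1, a5 − a1 ≥ 1.
Adding all 4 inequalities: the left sides telescope to 0, and the right sides sum to 2 + 0 + (-1) + 1 = 2. So 0 ≥ 2, which is false.

Unsatisfiable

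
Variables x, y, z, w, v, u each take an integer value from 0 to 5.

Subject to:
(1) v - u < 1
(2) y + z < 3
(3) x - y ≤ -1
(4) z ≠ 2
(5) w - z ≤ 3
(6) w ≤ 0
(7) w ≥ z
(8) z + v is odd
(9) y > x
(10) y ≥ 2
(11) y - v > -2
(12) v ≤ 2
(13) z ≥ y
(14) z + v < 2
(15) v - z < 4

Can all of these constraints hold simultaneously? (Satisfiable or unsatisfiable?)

From constraints 10 and 13: z ≥ y and y ≥ 2, so z ≥ 2. From constraints 6 and 7: z ≤ w and w ≤ 0, so z ≤ 0. But 0 < 2, so no value of z works.

Unsatisfiable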